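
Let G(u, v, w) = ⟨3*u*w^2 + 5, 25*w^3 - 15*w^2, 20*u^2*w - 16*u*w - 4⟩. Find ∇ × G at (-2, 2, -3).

(∇×G)₁ = ∂G₃/∂v − ∂G₂/∂w = -75*w^2 + 30*w
(∇×G)₂ = ∂G₁/∂w − ∂G₃/∂u = -34*u*w + 16*w
(∇×G)₃ = ∂G₂/∂u − ∂G₁/∂v = 0
∇×G = (-75*w^2 + 30*w, -34*u*w + 16*w, 0)
At (-2, 2, -3): (-765, -252, 0).

(-765, -252, 0)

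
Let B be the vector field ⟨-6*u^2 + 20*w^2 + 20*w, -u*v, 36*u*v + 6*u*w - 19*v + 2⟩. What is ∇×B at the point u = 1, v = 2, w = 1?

(17, -18, -2)

(∇×B)₁ = ∂B₃/∂v − ∂B₂/∂w = 36*u - 19
(∇×B)₂ = ∂B₁/∂w − ∂B₃/∂u = -36*v + 34*w + 20
(∇×B)₃ = ∂B₂/∂u − ∂B₁/∂v = -v
∇×B = (36*u - 19, -36*v + 34*w + 20, -v)
At (1, 2, 1): (17, -18, -2).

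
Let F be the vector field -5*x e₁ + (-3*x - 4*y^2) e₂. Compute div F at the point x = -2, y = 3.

∂F₁/∂x = -5
∂F₂/∂y = -8*y
∇·F = -8*y - 5
At (-2, 3): -29.

-29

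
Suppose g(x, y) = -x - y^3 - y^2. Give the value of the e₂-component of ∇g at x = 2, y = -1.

(∇g)_2 = ∂g/∂y = -3*y^2 - 2*y
At (2, -1): -1.

-1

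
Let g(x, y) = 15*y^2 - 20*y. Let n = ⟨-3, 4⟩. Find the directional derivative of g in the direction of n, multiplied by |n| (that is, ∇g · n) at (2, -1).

∂g/∂x = 0
∂g/∂y = 30*y - 20
∇g at (2, -1) = (0, -50)
∇g · n = (0)(-3) + (-50)(4) = -200

-200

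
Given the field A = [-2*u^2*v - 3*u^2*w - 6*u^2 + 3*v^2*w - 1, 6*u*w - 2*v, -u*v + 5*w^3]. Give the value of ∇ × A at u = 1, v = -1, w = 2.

(-7, -1, 26)

(∇×A)₁ = ∂A₃/∂v − ∂A₂/∂w = -7*u
(∇×A)₂ = ∂A₁/∂w − ∂A₃/∂u = -3*u^2 + 3*v^2 + v
(∇×A)₃ = ∂A₂/∂u − ∂A₁/∂v = 2*u^2 - 6*v*w + 6*w
∇×A = (-7*u, -3*u^2 + 3*v^2 + v, 2*u^2 - 6*v*w + 6*w)
At (1, -1, 2): (-7, -1, 26).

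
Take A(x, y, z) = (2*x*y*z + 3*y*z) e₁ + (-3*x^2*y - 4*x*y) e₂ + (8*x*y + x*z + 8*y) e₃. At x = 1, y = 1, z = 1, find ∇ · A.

∂A₁/∂x = 2*y*z
∂A₂/∂y = -3*x^2 - 4*x
∂A₃/∂z = x
∇·A = -3*x^2 - 3*x + 2*y*z
At (1, 1, 1): -4.

-4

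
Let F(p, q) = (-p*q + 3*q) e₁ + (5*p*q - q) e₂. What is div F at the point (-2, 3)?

-14

∂F₁/∂p = -q
∂F₂/∂q = 5*p - 1
∇·F = 5*p - q - 1
At (-2, 3): -14.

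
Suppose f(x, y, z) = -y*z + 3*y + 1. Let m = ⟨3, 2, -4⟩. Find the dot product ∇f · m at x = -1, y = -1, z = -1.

4

∂f/∂x = 0
∂f/∂y = -z + 3
∂f/∂z = -y
∇f at (-1, -1, -1) = (0, 4, 1)
∇f · m = (0)(3) + (4)(2) + (1)(-4) = 4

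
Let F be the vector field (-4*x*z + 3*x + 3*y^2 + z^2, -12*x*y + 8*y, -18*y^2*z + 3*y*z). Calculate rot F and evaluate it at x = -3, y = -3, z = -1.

(-111, 10, 54)

(∇×F)₁ = ∂F₃/∂y − ∂F₂/∂z = -36*y*z + 3*z
(∇×F)₂ = ∂F₁/∂z − ∂F₃/∂x = -4*x + 2*z
(∇×F)₃ = ∂F₂/∂x − ∂F₁/∂y = -18*y
∇×F = (-36*y*z + 3*z, -4*x + 2*z, -18*y)
At (-3, -3, -1): (-111, 10, 54).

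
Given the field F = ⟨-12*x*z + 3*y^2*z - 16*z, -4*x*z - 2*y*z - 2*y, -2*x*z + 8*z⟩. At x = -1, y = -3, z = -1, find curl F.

(∇×F)₁ = ∂F₃/∂y − ∂F₂/∂z = 4*x + 2*y
(∇×F)₂ = ∂F₁/∂z − ∂F₃/∂x = -12*x + 3*y^2 + 2*z - 16
(∇×F)₃ = ∂F₂/∂x − ∂F₁/∂y = -6*y*z - 4*z
∇×F = (4*x + 2*y, -12*x + 3*y^2 + 2*z - 16, -6*y*z - 4*z)
At (-1, -3, -1): (-10, 21, -14).

(-10, 21, -14)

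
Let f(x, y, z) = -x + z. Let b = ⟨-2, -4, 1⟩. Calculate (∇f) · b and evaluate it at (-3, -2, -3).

3

∂f/∂x = -1
∂f/∂y = 0
∂f/∂z = 1
∇f at (-3, -2, -3) = (-1, 0, 1)
∇f · b = (-1)(-2) + (0)(-4) + (1)(1) = 3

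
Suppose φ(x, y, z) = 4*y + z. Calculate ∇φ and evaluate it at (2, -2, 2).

∂φ/∂x = 0
∂φ/∂y = 4
∂φ/∂z = 1
∇φ = (0, 4, 1)
At (2, -2, 2): (0, 4, 1).

(0, 4, 1)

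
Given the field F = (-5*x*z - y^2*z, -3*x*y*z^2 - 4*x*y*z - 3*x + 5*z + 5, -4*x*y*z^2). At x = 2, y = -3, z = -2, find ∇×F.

(11, -67, 21)

(∇×F)₁ = ∂F₃/∂y − ∂F₂/∂z = 6*x*y*z + 4*x*y - 4*x*z^2 - 5
(∇×F)₂ = ∂F₁/∂z − ∂F₃/∂x = -5*x - y^2 + 4*y*z^2
(∇×F)₃ = ∂F₂/∂x − ∂F₁/∂y = -3*y*z^2 - 2*y*z - 3
∇×F = (6*x*y*z + 4*x*y - 4*x*z^2 - 5, -5*x - y^2 + 4*y*z^2, -3*y*z^2 - 2*y*z - 3)
At (2, -3, -2): (11, -67, 21).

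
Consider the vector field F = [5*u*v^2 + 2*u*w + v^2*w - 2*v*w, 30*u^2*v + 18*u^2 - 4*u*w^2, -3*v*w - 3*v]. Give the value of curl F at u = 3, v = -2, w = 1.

(∇×F)₁ = ∂F₃/∂v − ∂F₂/∂w = 8*u*w - 3*w - 3
(∇×F)₂ = ∂F₁/∂w − ∂F₃/∂u = 2*u + v^2 - 2*v
(∇×F)₃ = ∂F₂/∂u − ∂F₁/∂v = 50*u*v + 36*u - 2*v*w - 4*w^2 + 2*w
∇×F = (8*u*w - 3*w - 3, 2*u + v^2 - 2*v, 50*u*v + 36*u - 2*v*w - 4*w^2 + 2*w)
At (3, -2, 1): (18, 14, -190).

(18, 14, -190)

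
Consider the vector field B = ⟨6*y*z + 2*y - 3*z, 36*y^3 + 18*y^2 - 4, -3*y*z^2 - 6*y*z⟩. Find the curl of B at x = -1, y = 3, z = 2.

(∇×B)₁ = ∂B₃/∂y − ∂B₂/∂z = -3*z^2 - 6*z
(∇×B)₂ = ∂B₁/∂z − ∂B₃/∂x = 6*y - 3
(∇×B)₃ = ∂B₂/∂x − ∂B₁/∂y = -6*z - 2
∇×B = (-3*z^2 - 6*z, 6*y - 3, -6*z - 2)
At (-1, 3, 2): (-24, 15, -14).

(-24, 15, -14)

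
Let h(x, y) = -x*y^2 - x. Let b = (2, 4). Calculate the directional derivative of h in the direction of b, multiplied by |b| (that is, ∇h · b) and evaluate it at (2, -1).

∂h/∂x = -y^2 - 1
∂h/∂y = -2*x*y
∇h at (2, -1) = (-2, 4)
∇h · b = (-2)(2) + (4)(4) = 12

12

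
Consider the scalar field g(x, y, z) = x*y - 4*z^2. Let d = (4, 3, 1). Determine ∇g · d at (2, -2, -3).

22

∂g/∂x = y
∂g/∂y = x
∂g/∂z = -8*z
∇g at (2, -2, -3) = (-2, 2, 24)
∇g · d = (-2)(4) + (2)(3) + (24)(1) = 22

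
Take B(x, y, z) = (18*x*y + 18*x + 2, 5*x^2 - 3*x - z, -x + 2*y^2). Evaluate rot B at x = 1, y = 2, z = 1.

(∇×B)₁ = ∂B₃/∂y − ∂B₂/∂z = 4*y + 1
(∇×B)₂ = ∂B₁/∂z − ∂B₃/∂x = 1
(∇×B)₃ = ∂B₂/∂x − ∂B₁/∂y = -8*x - 3
∇×B = (4*y + 1, 1, -8*x - 3)
At (1, 2, 1): (9, 1, -11).

(9, 1, -11)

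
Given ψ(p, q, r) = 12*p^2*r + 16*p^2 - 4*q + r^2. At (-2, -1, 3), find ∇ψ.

∂ψ/∂p = 24*p*r + 32*p
∂ψ/∂q = -4
∂ψ/∂r = 12*p^2 + 2*r
∇ψ = (24*p*r + 32*p, -4, 12*p^2 + 2*r)
At (-2, -1, 3): (-208, -4, 54).

(-208, -4, 54)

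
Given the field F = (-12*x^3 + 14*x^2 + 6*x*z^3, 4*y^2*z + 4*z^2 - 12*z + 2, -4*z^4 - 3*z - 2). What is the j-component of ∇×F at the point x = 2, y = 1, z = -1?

(∇×F)_2 = ∂F₁/∂z − ∂F₃/∂x
= 18*x*z^2 − (0)
= 18*x*z^2
At (2, 1, -1): 36.

36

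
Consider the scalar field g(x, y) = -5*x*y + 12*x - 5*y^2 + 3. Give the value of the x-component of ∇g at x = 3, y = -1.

17

(∇g)_1 = ∂g/∂x = -5*y + 12
At (3, -1): 17.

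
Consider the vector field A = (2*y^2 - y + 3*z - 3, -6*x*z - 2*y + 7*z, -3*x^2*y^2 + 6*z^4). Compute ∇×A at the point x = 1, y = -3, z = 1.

(∇×A)₁ = ∂A₃/∂y − ∂A₂/∂z = -6*x^2*y + 6*x - 7
(∇×A)₂ = ∂A₁/∂z − ∂A₃/∂x = 6*x*y^2 + 3
(∇×A)₃ = ∂A₂/∂x − ∂A₁/∂y = -4*y - 6*z + 1
∇×A = (-6*x^2*y + 6*x - 7, 6*x*y^2 + 3, -4*y - 6*z + 1)
At (1, -3, 1): (17, 57, 7).

(17, 57, 7)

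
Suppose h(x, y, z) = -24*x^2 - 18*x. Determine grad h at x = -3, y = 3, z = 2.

(126, 0, 0)

∂h/∂x = -48*x - 18
∂h/∂y = 0
∂h/∂z = 0
∇h = (-48*x - 18, 0, 0)
At (-3, 3, 2): (126, 0, 0).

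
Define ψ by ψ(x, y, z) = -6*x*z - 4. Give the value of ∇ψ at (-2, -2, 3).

∂ψ/∂x = -6*z
∂ψ/∂y = 0
∂ψ/∂z = -6*x
∇ψ = (-6*z, 0, -6*x)
At (-2, -2, 3): (-18, 0, 12).

(-18, 0, 12)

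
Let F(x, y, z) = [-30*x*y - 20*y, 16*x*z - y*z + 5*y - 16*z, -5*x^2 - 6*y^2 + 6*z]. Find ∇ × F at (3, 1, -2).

(-43, 30, 78)

(∇×F)₁ = ∂F₃/∂y − ∂F₂/∂z = -16*x - 11*y + 16
(∇×F)₂ = ∂F₁/∂z − ∂F₃/∂x = 10*x
(∇×F)₃ = ∂F₂/∂x − ∂F₁/∂y = 30*x + 16*z + 20
∇×F = (-16*x - 11*y + 16, 10*x, 30*x + 16*z + 20)
At (3, 1, -2): (-43, 30, 78).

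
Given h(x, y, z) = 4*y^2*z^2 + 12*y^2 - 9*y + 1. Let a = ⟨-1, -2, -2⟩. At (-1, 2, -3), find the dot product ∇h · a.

∂h/∂x = 0
∂h/∂y = 8*y*z^2 + 24*y - 9
∂h/∂z = 8*y^2*z
∇h at (-1, 2, -3) = (0, 183, -96)
∇h · a = (0)(-1) + (183)(-2) + (-96)(-2) = -174

-174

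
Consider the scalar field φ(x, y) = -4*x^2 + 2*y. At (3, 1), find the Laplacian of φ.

-8

∂²φ/∂x² = -8
∂²φ/∂y² = 0
∇²φ = -8
At (3, 1): -8.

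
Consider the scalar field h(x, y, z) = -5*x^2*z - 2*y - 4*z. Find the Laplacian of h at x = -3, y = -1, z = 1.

-10

∂²h/∂x² = -10*z
∂²h/∂y² = 0
∂²h/∂z² = 0
∇²h = -10*z
At (-3, -1, 1): -10.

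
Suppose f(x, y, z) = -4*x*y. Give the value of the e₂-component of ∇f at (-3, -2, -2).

(∇f)_2 = ∂f/∂y = -4*x
At (-3, -2, -2): 12.

12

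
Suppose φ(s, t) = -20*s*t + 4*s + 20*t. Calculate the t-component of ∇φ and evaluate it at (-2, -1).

60

(∇φ)_2 = ∂φ/∂t = -20*s + 20
At (-2, -1): 60.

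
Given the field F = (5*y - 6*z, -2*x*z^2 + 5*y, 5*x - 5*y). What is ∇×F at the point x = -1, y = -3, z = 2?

(-13, -11, -13)

(∇×F)₁ = ∂F₃/∂y − ∂F₂/∂z = 4*x*z - 5
(∇×F)₂ = ∂F₁/∂z − ∂F₃/∂x = -11
(∇×F)₃ = ∂F₂/∂x − ∂F₁/∂y = -2*z^2 - 5
∇×F = (4*x*z - 5, -11, -2*z^2 - 5)
At (-1, -3, 2): (-13, -11, -13).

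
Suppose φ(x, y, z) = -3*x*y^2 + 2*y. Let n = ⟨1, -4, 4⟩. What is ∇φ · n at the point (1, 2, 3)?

28

∂φ/∂x = -3*y^2
∂φ/∂y = -6*x*y + 2
∂φ/∂z = 0
∇φ at (1, 2, 3) = (-12, -10, 0)
∇φ · n = (-12)(1) + (-10)(-4) + (0)(4) = 28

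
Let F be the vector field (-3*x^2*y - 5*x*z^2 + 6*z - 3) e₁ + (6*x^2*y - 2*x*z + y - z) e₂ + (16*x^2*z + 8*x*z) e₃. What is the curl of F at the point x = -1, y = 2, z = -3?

(-1, -96, -15)

(∇×F)₁ = ∂F₃/∂y − ∂F₂/∂z = 2*x + 1
(∇×F)₂ = ∂F₁/∂z − ∂F₃/∂x = -42*x*z - 8*z + 6
(∇×F)₃ = ∂F₂/∂x − ∂F₁/∂y = 3*x^2 + 12*x*y - 2*z
∇×F = (2*x + 1, -42*x*z - 8*z + 6, 3*x^2 + 12*x*y - 2*z)
At (-1, 2, -3): (-1, -96, -15).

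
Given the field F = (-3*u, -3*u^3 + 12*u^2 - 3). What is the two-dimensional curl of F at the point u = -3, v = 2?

∂F₂/∂u = -9*u^2 + 24*u
∂F₁/∂v = 0
Scalar curl = -9*u^2 + 24*u
At (-3, 2): -153.

-153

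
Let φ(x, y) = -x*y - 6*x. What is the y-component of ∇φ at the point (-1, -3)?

(∇φ)_2 = ∂φ/∂y = -x
At (-1, -3): 1.

1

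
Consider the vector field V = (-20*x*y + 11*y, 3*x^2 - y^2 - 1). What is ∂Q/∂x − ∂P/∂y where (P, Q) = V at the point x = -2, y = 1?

∂V₂/∂x = 6*x
∂V₁/∂y = -20*x + 11
Scalar curl = 26*x - 11
At (-2, 1): -63.

-63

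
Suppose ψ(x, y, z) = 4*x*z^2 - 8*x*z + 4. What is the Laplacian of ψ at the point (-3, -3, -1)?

∂²ψ/∂x² = 0
∂²ψ/∂y² = 0
∂²ψ/∂z² = 8*x
∇²ψ = 8*x
At (-3, -3, -1): -24.

-24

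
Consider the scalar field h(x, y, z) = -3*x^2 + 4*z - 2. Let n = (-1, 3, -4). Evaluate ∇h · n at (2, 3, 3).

-4

∂h/∂x = -6*x
∂h/∂y = 0
∂h/∂z = 4
∇h at (2, 3, 3) = (-12, 0, 4)
∇h · n = (-12)(-1) + (0)(3) + (4)(-4) = -4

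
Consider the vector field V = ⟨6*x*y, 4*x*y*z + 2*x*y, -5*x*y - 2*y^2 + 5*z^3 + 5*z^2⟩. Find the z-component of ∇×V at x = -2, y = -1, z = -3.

(∇×V)_3 = ∂V₂/∂x − ∂V₁/∂y
= 4*y*z + 2*y − (6*x)
= -6*x + 4*y*z + 2*y
At (-2, -1, -3): 22.

22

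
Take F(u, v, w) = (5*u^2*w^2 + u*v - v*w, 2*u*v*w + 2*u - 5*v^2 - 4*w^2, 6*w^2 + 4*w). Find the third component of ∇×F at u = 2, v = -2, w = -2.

(∇×F)_3 = ∂F₂/∂u − ∂F₁/∂v
= 2*v*w + 2 − (u - w)
= -u + 2*v*w + w + 2
At (2, -2, -2): 6.

6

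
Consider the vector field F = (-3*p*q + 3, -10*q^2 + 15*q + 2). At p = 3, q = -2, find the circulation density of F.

∂F₂/∂p = 0
∂F₁/∂q = -3*p
Scalar curl = 3*p
At (3, -2): 9.

9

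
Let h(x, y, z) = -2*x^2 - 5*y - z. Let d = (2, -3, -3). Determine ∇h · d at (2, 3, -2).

2

∂h/∂x = -4*x
∂h/∂y = -5
∂h/∂z = -1
∇h at (2, 3, -2) = (-8, -5, -1)
∇h · d = (-8)(2) + (-5)(-3) + (-1)(-3) = 2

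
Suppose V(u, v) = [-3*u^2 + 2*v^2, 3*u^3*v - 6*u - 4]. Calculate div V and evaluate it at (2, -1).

∂V₁/∂u = -6*u
∂V₂/∂v = 3*u^3
∇·V = 3*u^3 - 6*u
At (2, -1): 12.

12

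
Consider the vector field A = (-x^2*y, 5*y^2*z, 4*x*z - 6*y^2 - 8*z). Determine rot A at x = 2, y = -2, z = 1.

(4, -4, 4)

(∇×A)₁ = ∂A₃/∂y − ∂A₂/∂z = -5*y^2 - 12*y
(∇×A)₂ = ∂A₁/∂z − ∂A₃/∂x = -4*z
(∇×A)₃ = ∂A₂/∂x − ∂A₁/∂y = x^2
∇×A = (-5*y^2 - 12*y, -4*z, x^2)
At (2, -2, 1): (4, -4, 4).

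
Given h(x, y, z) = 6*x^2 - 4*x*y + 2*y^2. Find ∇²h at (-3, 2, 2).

∂²h/∂x² = 12
∂²h/∂y² = 4
∂²h/∂z² = 0
∇²h = 16
At (-3, 2, 2): 16.

16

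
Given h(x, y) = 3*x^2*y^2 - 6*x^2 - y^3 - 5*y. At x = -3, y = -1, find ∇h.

(18, -62)

∂h/∂x = 6*x*y^2 - 12*x
∂h/∂y = 6*x^2*y - 3*y^2 - 5
∇h = (6*x*y^2 - 12*x, 6*x^2*y - 3*y^2 - 5)
At (-3, -1): (18, -62).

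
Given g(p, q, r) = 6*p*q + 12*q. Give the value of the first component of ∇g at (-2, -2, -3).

-12

(∇g)_1 = ∂g/∂p = 6*q
At (-2, -2, -3): -12.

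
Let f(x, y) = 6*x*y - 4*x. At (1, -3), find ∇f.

(-22, 6)

∂f/∂x = 6*y - 4
∂f/∂y = 6*x
∇f = (6*y - 4, 6*x)
At (1, -3): (-22, 6).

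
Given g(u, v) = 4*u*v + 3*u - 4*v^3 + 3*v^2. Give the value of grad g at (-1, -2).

∂g/∂u = 4*v + 3
∂g/∂v = 4*u - 12*v^2 + 6*v
∇g = (4*v + 3, 4*u - 12*v^2 + 6*v)
At (-1, -2): (-5, -64).

(-5, -64)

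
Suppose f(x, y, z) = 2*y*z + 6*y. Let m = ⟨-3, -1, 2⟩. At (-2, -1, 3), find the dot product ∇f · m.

-16

∂f/∂x = 0
∂f/∂y = 2*z + 6
∂f/∂z = 2*y
∇f at (-2, -1, 3) = (0, 12, -2)
∇f · m = (0)(-3) + (12)(-1) + (-2)(2) = -16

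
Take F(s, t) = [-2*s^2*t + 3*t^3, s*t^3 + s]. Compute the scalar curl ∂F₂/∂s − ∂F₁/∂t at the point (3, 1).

11

∂F₂/∂s = t^3 + 1
∂F₁/∂t = -2*s^2 + 9*t^2
Scalar curl = 2*s^2 + t^3 - 9*t^2 + 1
At (3, 1): 11.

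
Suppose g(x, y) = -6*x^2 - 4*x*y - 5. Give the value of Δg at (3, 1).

-12

∂²g/∂x² = -12
∂²g/∂y² = 0
∇²g = -12
At (3, 1): -12.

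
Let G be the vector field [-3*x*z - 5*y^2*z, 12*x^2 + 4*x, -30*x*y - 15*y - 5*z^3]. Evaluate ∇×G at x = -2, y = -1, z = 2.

(∇×G)₁ = ∂G₃/∂y − ∂G₂/∂z = -30*x - 15
(∇×G)₂ = ∂G₁/∂z − ∂G₃/∂x = -3*x - 5*y^2 + 30*y
(∇×G)₃ = ∂G₂/∂x − ∂G₁/∂y = 24*x + 10*y*z + 4
∇×G = (-30*x - 15, -3*x - 5*y^2 + 30*y, 24*x + 10*y*z + 4)
At (-2, -1, 2): (45, -29, -64).

(45, -29, -64)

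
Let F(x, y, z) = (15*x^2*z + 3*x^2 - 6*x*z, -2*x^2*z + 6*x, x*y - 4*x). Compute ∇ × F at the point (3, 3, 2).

(21, 118, -18)

(∇×F)₁ = ∂F₃/∂y − ∂F₂/∂z = 2*x^2 + x
(∇×F)₂ = ∂F₁/∂z − ∂F₃/∂x = 15*x^2 - 6*x - y + 4
(∇×F)₃ = ∂F₂/∂x − ∂F₁/∂y = -4*x*z + 6
∇×F = (2*x^2 + x, 15*x^2 - 6*x - y + 4, -4*x*z + 6)
At (3, 3, 2): (21, 118, -18).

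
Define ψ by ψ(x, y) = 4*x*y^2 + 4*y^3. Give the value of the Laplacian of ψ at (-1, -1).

∂²ψ/∂x² = 0
∂²ψ/∂y² = 8*(x + 3*y)
∇²ψ = 8*x + 24*y
At (-1, -1): -32.

-32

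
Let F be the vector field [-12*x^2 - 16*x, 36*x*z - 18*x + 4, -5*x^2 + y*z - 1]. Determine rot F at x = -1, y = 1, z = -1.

(∇×F)₁ = ∂F₃/∂y − ∂F₂/∂z = -36*x + z
(∇×F)₂ = ∂F₁/∂z − ∂F₃/∂x = 10*x
(∇×F)₃ = ∂F₂/∂x − ∂F₁/∂y = 36*z - 18
∇×F = (-36*x + z, 10*x, 36*z - 18)
At (-1, 1, -1): (35, -10, -54).

(35, -10, -54)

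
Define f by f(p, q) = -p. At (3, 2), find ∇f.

(-1, 0)

∂f/∂p = -1
∂f/∂q = 0
∇f = (-1, 0)
At (3, 2): (-1, 0).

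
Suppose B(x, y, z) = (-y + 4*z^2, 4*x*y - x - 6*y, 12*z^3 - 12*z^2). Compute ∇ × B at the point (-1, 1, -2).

(∇×B)₁ = ∂B₃/∂y − ∂B₂/∂z = 0
(∇×B)₂ = ∂B₁/∂z − ∂B₃/∂x = 8*z
(∇×B)₃ = ∂B₂/∂x − ∂B₁/∂y = 4*y
∇×B = (0, 8*z, 4*y)
At (-1, 1, -2): (0, -16, 4).

(0, -16, 4)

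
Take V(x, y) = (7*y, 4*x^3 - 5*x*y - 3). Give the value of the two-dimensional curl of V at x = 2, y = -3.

∂V₂/∂x = 12*x^2 - 5*y
∂V₁/∂y = 7
Scalar curl = 12*x^2 - 5*y - 7
At (2, -3): 56.

56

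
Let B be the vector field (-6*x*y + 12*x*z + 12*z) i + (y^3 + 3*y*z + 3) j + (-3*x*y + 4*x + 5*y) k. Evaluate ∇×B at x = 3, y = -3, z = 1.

(5, 35, 18)

(∇×B)₁ = ∂B₃/∂y − ∂B₂/∂z = -3*x - 3*y + 5
(∇×B)₂ = ∂B₁/∂z − ∂B₃/∂x = 12*x + 3*y + 8
(∇×B)₃ = ∂B₂/∂x − ∂B₁/∂y = 6*x
∇×B = (-3*x - 3*y + 5, 12*x + 3*y + 8, 6*x)
At (3, -3, 1): (5, 35, 18).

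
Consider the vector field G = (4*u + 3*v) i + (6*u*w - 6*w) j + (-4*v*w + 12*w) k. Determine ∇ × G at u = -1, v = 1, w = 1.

(∇×G)₁ = ∂G₃/∂v − ∂G₂/∂w = -6*u - 4*w + 6
(∇×G)₂ = ∂G₁/∂w − ∂G₃/∂u = 0
(∇×G)₃ = ∂G₂/∂u − ∂G₁/∂v = 6*w - 3
∇×G = (-6*u - 4*w + 6, 0, 6*w - 3)
At (-1, 1, 1): (8, 0, 3).

(8, 0, 3)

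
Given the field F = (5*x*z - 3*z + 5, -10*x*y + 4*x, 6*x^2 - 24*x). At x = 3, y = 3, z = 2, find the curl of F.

(∇×F)₁ = ∂F₃/∂y − ∂F₂/∂z = 0
(∇×F)₂ = ∂F₁/∂z − ∂F₃/∂x = -7*x + 21
(∇×F)₃ = ∂F₂/∂x − ∂F₁/∂y = -10*y + 4
∇×F = (0, -7*x + 21, -10*y + 4)
At (3, 3, 2): (0, 0, -26).

(0, 0, -26)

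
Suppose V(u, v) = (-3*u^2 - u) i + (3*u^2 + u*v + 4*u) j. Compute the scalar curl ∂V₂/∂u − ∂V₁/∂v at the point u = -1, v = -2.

-4

∂V₂/∂u = 6*u + v + 4
∂V₁/∂v = 0
Scalar curl = 6*u + v + 4
At (-1, -2): -4.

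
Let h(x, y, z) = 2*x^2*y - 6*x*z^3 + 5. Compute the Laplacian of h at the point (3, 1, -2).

∂²h/∂x² = 4*y
∂²h/∂y² = 0
∂²h/∂z² = -36*x*z
∇²h = -36*x*z + 4*y
At (3, 1, -2): 220.

220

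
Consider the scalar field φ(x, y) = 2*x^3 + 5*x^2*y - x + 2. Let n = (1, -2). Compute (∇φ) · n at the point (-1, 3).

-35

∂φ/∂x = 6*x^2 + 10*x*y - 1
∂φ/∂y = 5*x^2
∇φ at (-1, 3) = (-25, 5)
∇φ · n = (-25)(1) + (5)(-2) = -35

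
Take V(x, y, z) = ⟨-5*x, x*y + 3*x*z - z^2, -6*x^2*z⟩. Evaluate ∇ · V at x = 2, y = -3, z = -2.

-27

∂V₁/∂x = -5
∂V₂/∂y = x
∂V₃/∂z = -6*x^2
∇·V = -6*x^2 + x - 5
At (2, -3, -2): -27.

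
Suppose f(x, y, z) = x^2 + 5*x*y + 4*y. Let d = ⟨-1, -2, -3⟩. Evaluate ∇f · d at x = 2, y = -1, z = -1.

∂f/∂x = 2*x + 5*y
∂f/∂y = 5*x + 4
∂f/∂z = 0
∇f at (2, -1, -1) = (-1, 14, 0)
∇f · d = (-1)(-1) + (14)(-2) + (0)(-3) = -27

-27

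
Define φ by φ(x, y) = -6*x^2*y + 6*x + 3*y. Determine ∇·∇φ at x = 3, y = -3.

36

∂²φ/∂x² = -12*y
∂²φ/∂y² = 0
∇²φ = -12*y
At (3, -3): 36.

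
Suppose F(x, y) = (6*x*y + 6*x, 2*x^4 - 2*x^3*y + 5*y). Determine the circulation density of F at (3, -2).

306

∂F₂/∂x = 8*x^3 - 6*x^2*y
∂F₁/∂y = 6*x
Scalar curl = 8*x^3 - 6*x^2*y - 6*x
At (3, -2): 306.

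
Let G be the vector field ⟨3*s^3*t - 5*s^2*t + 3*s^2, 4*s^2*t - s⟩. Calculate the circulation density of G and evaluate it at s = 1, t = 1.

9

∂G₂/∂s = 8*s*t - 1
∂G₁/∂t = 3*s^3 - 5*s^2
Scalar curl = -3*s^3 + 5*s^2 + 8*s*t - 1
At (1, 1): 9.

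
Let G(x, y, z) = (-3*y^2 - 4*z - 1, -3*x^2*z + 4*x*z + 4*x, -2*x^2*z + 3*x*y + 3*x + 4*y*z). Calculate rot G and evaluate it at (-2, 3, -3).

(∇×G)₁ = ∂G₃/∂y − ∂G₂/∂z = 3*x^2 - x + 4*z
(∇×G)₂ = ∂G₁/∂z − ∂G₃/∂x = 4*x*z - 3*y - 7
(∇×G)₃ = ∂G₂/∂x − ∂G₁/∂y = -6*x*z + 6*y + 4*z + 4
∇×G = (3*x^2 - x + 4*z, 4*x*z - 3*y - 7, -6*x*z + 6*y + 4*z + 4)
At (-2, 3, -3): (2, 8, -26).

(2, 8, -26)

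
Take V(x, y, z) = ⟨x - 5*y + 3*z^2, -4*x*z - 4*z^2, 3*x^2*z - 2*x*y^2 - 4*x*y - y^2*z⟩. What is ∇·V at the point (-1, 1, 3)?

∂V₁/∂x = 1
∂V₂/∂y = 0
∂V₃/∂z = 3*x^2 - y^2
∇·V = 3*x^2 - y^2 + 1
At (-1, 1, 3): 3.

3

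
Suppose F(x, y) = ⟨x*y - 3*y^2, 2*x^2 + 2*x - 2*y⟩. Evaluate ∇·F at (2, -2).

∂F₁/∂x = y
∂F₂/∂y = -2
∇·F = y - 2
At (2, -2): -4.

-4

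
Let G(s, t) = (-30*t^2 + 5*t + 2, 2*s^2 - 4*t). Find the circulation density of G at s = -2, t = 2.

∂G₂/∂s = 4*s
∂G₁/∂t = -60*t + 5
Scalar curl = 4*s + 60*t - 5
At (-2, 2): 107.

107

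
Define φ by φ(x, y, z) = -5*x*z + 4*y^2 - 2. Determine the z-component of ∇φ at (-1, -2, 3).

(∇φ)_3 = ∂φ/∂z = -5*x
At (-1, -2, 3): 5.

5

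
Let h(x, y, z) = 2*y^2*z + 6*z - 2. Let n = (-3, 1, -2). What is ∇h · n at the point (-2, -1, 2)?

-24

∂h/∂x = 0
∂h/∂y = 4*y*z
∂h/∂z = 2*y^2 + 6
∇h at (-2, -1, 2) = (0, -8, 8)
∇h · n = (0)(-3) + (-8)(1) + (8)(-2) = -24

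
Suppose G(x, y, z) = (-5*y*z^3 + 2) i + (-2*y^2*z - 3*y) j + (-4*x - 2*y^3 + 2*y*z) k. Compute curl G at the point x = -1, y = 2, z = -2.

(∇×G)₁ = ∂G₃/∂y − ∂G₂/∂z = -4*y^2 + 2*z
(∇×G)₂ = ∂G₁/∂z − ∂G₃/∂x = -15*y*z^2 + 4
(∇×G)₃ = ∂G₂/∂x − ∂G₁/∂y = 5*z^3
∇×G = (-4*y^2 + 2*z, -15*y*z^2 + 4, 5*z^3)
At (-1, 2, -2): (-20, -116, -40).

(-20, -116, -40)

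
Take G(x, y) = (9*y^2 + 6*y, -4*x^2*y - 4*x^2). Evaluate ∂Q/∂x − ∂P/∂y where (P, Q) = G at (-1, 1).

-8

∂G₂/∂x = -8*x*y - 8*x
∂G₁/∂y = 18*y + 6
Scalar curl = -8*x*y - 8*x - 18*y - 6
At (-1, 1): -8.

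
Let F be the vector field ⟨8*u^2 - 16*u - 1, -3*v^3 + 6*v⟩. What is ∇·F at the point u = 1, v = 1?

-3

∂F₁/∂u = 16*u - 16
∂F₂/∂v = -9*v^2 + 6
∇·F = 16*u - 9*v^2 - 10
At (1, 1): -3.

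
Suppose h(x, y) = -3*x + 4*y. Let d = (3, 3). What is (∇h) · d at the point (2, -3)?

∂h/∂x = -3
∂h/∂y = 4
∇h at (2, -3) = (-3, 4)
∇h · d = (-3)(3) + (4)(3) = 3

3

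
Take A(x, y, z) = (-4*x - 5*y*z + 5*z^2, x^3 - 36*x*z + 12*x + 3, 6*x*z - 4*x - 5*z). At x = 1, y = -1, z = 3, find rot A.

(∇×A)₁ = ∂A₃/∂y − ∂A₂/∂z = 36*x
(∇×A)₂ = ∂A₁/∂z − ∂A₃/∂x = -5*y + 4*z + 4
(∇×A)₃ = ∂A₂/∂x − ∂A₁/∂y = 3*x^2 - 31*z + 12
∇×A = (36*x, -5*y + 4*z + 4, 3*x^2 - 31*z + 12)
At (1, -1, 3): (36, 21, -78).

(36, 21, -78)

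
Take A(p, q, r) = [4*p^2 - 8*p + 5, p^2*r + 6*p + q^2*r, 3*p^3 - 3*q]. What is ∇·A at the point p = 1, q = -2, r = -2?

8

∂A₁/∂p = 8*p - 8
∂A₂/∂q = 2*q*r
∂A₃/∂r = 0
∇·A = 8*p + 2*q*r - 8
At (1, -2, -2): 8.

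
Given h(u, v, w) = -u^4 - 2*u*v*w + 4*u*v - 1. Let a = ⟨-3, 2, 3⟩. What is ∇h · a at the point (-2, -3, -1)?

∂h/∂u = -4*u^3 - 2*v*w + 4*v
∂h/∂v = -2*u*w + 4*u
∂h/∂w = -2*u*v
∇h at (-2, -3, -1) = (14, -12, -12)
∇h · a = (14)(-3) + (-12)(2) + (-12)(3) = -102

-102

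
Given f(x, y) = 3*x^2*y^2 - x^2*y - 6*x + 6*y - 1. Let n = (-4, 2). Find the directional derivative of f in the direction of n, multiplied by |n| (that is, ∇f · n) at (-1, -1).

54

∂f/∂x = 6*x*y^2 - 2*x*y - 6
∂f/∂y = 6*x^2*y - x^2 + 6
∇f at (-1, -1) = (-14, -1)
∇f · n = (-14)(-4) + (-1)(2) = 54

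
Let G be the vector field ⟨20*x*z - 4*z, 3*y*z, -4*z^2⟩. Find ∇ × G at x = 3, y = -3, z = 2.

(∇×G)₁ = ∂G₃/∂y − ∂G₂/∂z = -3*y
(∇×G)₂ = ∂G₁/∂z − ∂G₃/∂x = 20*x - 4
(∇×G)₃ = ∂G₂/∂x − ∂G₁/∂y = 0
∇×G = (-3*y, 20*x - 4, 0)
At (3, -3, 2): (9, 56, 0).

(9, 56, 0)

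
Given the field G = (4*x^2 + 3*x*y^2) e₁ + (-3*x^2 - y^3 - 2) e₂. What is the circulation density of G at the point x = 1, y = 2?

-18

∂G₂/∂x = -6*x
∂G₁/∂y = 6*x*y
Scalar curl = -6*x*y - 6*x
At (1, 2): -18.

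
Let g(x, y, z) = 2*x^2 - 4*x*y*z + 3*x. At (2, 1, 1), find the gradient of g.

(7, -8, -8)

∂g/∂x = 4*x - 4*y*z + 3
∂g/∂y = -4*x*z
∂g/∂z = -4*x*y
∇g = (4*x - 4*y*z + 3, -4*x*z, -4*x*y)
At (2, 1, 1): (7, -8, -8).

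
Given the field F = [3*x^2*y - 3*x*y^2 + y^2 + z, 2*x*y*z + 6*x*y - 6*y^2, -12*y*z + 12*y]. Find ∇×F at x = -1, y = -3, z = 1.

(-6, 1, -3)

(∇×F)₁ = ∂F₃/∂y − ∂F₂/∂z = -2*x*y - 12*z + 12
(∇×F)₂ = ∂F₁/∂z − ∂F₃/∂x = 1
(∇×F)₃ = ∂F₂/∂x − ∂F₁/∂y = -3*x^2 + 6*x*y + 2*y*z + 4*y
∇×F = (-2*x*y - 12*z + 12, 1, -3*x^2 + 6*x*y + 2*y*z + 4*y)
At (-1, -3, 1): (-6, 1, -3).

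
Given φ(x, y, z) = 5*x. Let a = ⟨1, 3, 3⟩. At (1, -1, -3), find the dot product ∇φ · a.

∂φ/∂x = 5
∂φ/∂y = 0
∂φ/∂z = 0
∇φ at (1, -1, -3) = (5, 0, 0)
∇φ · a = (5)(1) + (0)(3) + (0)(3) = 5

5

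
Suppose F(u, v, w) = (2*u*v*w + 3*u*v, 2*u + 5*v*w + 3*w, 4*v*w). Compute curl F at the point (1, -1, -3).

(-10, -2, 5)

(∇×F)₁ = ∂F₃/∂v − ∂F₂/∂w = -5*v + 4*w - 3
(∇×F)₂ = ∂F₁/∂w − ∂F₃/∂u = 2*u*v
(∇×F)₃ = ∂F₂/∂u − ∂F₁/∂v = -2*u*w - 3*u + 2
∇×F = (-5*v + 4*w - 3, 2*u*v, -2*u*w - 3*u + 2)
At (1, -1, -3): (-10, -2, 5).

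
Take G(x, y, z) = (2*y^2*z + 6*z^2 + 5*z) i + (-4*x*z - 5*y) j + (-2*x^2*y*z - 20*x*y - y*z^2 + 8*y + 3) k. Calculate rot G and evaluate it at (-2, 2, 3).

(7, 41, -36)

(∇×G)₁ = ∂G₃/∂y − ∂G₂/∂z = -2*x^2*z - 16*x - z^2 + 8
(∇×G)₂ = ∂G₁/∂z − ∂G₃/∂x = 4*x*y*z + 2*y^2 + 20*y + 12*z + 5
(∇×G)₃ = ∂G₂/∂x − ∂G₁/∂y = -4*y*z - 4*z
∇×G = (-2*x^2*z - 16*x - z^2 + 8, 4*x*y*z + 2*y^2 + 20*y + 12*z + 5, -4*y*z - 4*z)
At (-2, 2, 3): (7, 41, -36).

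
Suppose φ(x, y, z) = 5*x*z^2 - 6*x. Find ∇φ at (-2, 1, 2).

(14, 0, -40)

∂φ/∂x = 5*z^2 - 6
∂φ/∂y = 0
∂φ/∂z = 10*x*z
∇φ = (5*z^2 - 6, 0, 10*x*z)
At (-2, 1, 2): (14, 0, -40).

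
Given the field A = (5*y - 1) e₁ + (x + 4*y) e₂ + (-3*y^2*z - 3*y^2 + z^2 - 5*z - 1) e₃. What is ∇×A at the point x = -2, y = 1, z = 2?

(∇×A)₁ = ∂A₃/∂y − ∂A₂/∂z = -6*y*z - 6*y
(∇×A)₂ = ∂A₁/∂z − ∂A₃/∂x = 0
(∇×A)₃ = ∂A₂/∂x − ∂A₁/∂y = -4
∇×A = (-6*y*z - 6*y, 0, -4)
At (-2, 1, 2): (-18, 0, -4).

(-18, 0, -4)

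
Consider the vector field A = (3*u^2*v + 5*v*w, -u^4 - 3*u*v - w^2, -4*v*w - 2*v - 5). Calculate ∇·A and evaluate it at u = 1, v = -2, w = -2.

-7

∂A₁/∂u = 6*u*v
∂A₂/∂v = -3*u
∂A₃/∂w = -4*v
∇·A = 6*u*v - 3*u - 4*v
At (1, -2, -2): -7.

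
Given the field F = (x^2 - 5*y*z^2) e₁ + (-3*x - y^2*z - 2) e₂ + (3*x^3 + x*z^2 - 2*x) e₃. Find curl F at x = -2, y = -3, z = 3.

(∇×F)₁ = ∂F₃/∂y − ∂F₂/∂z = y^2
(∇×F)₂ = ∂F₁/∂z − ∂F₃/∂x = -9*x^2 - 10*y*z - z^2 + 2
(∇×F)₃ = ∂F₂/∂x − ∂F₁/∂y = 5*z^2 - 3
∇×F = (y^2, -9*x^2 - 10*y*z - z^2 + 2, 5*z^2 - 3)
At (-2, -3, 3): (9, 47, 42).

(9, 47, 42)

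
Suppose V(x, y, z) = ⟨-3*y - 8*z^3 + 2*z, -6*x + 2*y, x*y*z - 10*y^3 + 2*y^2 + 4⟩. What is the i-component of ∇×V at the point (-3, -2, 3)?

(∇×V)_1 = ∂V₃/∂y − ∂V₂/∂z
= x*z - 30*y^2 + 4*y − (0)
= x*z - 30*y^2 + 4*y
At (-3, -2, 3): -137.

-137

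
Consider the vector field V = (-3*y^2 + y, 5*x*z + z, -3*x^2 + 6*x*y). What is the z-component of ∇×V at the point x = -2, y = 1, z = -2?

-5

(∇×V)_3 = ∂V₂/∂x − ∂V₁/∂y
= 5*z − (-6*y + 1)
= 6*y + 5*z - 1
At (-2, 1, -2): -5.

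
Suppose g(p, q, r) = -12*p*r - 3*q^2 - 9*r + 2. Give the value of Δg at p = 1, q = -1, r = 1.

-6

∂²g/∂p² = 0
∂²g/∂q² = -6
∂²g/∂r² = 0
∇²g = -6
At (1, -1, 1): -6.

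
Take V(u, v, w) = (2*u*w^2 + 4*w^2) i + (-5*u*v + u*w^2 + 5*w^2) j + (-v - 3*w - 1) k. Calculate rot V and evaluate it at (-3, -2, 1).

(∇×V)₁ = ∂V₃/∂v − ∂V₂/∂w = -2*u*w - 10*w - 1
(∇×V)₂ = ∂V₁/∂w − ∂V₃/∂u = 4*u*w + 8*w
(∇×V)₃ = ∂V₂/∂u − ∂V₁/∂v = -5*v + w^2
∇×V = (-2*u*w - 10*w - 1, 4*u*w + 8*w, -5*v + w^2)
At (-3, -2, 1): (-5, -4, 11).

(-5, -4, 11)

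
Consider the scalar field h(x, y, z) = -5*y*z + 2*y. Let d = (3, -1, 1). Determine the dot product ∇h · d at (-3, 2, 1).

-7

∂h/∂x = 0
∂h/∂y = -5*z + 2
∂h/∂z = -5*y
∇h at (-3, 2, 1) = (0, -3, -10)
∇h · d = (0)(3) + (-3)(-1) + (-10)(1) = -7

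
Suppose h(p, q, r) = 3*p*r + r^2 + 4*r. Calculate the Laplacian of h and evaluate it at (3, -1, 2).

2

∂²h/∂p² = 0
∂²h/∂q² = 0
∂²h/∂r² = 2
∇²h = 2
At (3, -1, 2): 2.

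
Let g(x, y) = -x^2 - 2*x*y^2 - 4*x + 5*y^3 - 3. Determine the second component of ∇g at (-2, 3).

159

(∇g)_2 = ∂g/∂y = -4*x*y + 15*y^2
At (-2, 3): 159.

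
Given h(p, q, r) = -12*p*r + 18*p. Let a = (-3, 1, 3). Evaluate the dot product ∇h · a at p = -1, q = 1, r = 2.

54

∂h/∂p = -12*r + 18
∂h/∂q = 0
∂h/∂r = -12*p
∇h at (-1, 1, 2) = (-6, 0, 12)
∇h · a = (-6)(-3) + (0)(1) + (12)(3) = 54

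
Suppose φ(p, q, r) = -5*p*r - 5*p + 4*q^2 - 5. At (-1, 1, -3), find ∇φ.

∂φ/∂p = -5*r - 5
∂φ/∂q = 8*q
∂φ/∂r = -5*p
∇φ = (-5*r - 5, 8*q, -5*p)
At (-1, 1, -3): (10, 8, 5).

(10, 8, 5)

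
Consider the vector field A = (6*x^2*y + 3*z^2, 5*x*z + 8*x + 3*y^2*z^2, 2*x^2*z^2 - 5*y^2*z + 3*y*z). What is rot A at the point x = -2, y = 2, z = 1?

(∇×A)₁ = ∂A₃/∂y − ∂A₂/∂z = -5*x - 6*y^2*z - 10*y*z + 3*z
(∇×A)₂ = ∂A₁/∂z − ∂A₃/∂x = -4*x*z^2 + 6*z
(∇×A)₃ = ∂A₂/∂x − ∂A₁/∂y = -6*x^2 + 5*z + 8
∇×A = (-5*x - 6*y^2*z - 10*y*z + 3*z, -4*x*z^2 + 6*z, -6*x^2 + 5*z + 8)
At (-2, 2, 1): (-31, 14, -11).

(-31, 14, -11)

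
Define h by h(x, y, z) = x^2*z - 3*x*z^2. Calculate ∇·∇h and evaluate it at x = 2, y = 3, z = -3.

∂²h/∂x² = 2*z
∂²h/∂y² = 0
∂²h/∂z² = -6*x
∇²h = -6*x + 2*z
At (2, 3, -3): -18.

-18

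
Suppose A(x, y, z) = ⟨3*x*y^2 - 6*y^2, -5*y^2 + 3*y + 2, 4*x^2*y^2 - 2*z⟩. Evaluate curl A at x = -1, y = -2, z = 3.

(∇×A)₁ = ∂A₃/∂y − ∂A₂/∂z = 8*x^2*y
(∇×A)₂ = ∂A₁/∂z − ∂A₃/∂x = -8*x*y^2
(∇×A)₃ = ∂A₂/∂x − ∂A₁/∂y = -6*x*y + 12*y
∇×A = (8*x^2*y, -8*x*y^2, -6*x*y + 12*y)
At (-1, -2, 3): (-16, 32, -36).

(-16, 32, -36)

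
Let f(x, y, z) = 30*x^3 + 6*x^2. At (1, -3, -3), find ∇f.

(102, 0, 0)

∂f/∂x = 90*x^2 + 12*x
∂f/∂y = 0
∂f/∂z = 0
∇f = (90*x^2 + 12*x, 0, 0)
At (1, -3, -3): (102, 0, 0).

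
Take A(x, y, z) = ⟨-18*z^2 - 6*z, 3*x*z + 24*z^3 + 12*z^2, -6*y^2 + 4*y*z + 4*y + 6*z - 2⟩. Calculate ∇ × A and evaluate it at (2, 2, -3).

(-614, 102, -9)

(∇×A)₁ = ∂A₃/∂y − ∂A₂/∂z = -3*x - 12*y - 72*z^2 - 20*z + 4
(∇×A)₂ = ∂A₁/∂z − ∂A₃/∂x = -36*z - 6
(∇×A)₃ = ∂A₂/∂x − ∂A₁/∂y = 3*z
∇×A = (-3*x - 12*y - 72*z^2 - 20*z + 4, -36*z - 6, 3*z)
At (2, 2, -3): (-614, 102, -9).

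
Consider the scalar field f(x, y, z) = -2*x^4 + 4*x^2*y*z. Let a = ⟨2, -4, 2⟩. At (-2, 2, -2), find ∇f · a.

∂f/∂x = -8*x^3 + 8*x*y*z
∂f/∂y = 4*x^2*z
∂f/∂z = 4*x^2*y
∇f at (-2, 2, -2) = (128, -32, 32)
∇f · a = (128)(2) + (-32)(-4) + (32)(2) = 448

448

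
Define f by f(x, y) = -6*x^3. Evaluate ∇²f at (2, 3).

-72

∂²f/∂x² = -36*x
∂²f/∂y² = 0
∇²f = -36*x
At (2, 3): -72.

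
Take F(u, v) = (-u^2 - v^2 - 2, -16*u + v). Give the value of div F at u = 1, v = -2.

∂F₁/∂u = -2*u
∂F₂/∂v = 1
∇·F = -2*u + 1
At (1, -2): -1.

-1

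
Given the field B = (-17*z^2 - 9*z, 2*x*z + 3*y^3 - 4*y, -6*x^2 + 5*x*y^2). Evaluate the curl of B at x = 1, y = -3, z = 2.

(-32, -110, 4)

(∇×B)₁ = ∂B₃/∂y − ∂B₂/∂z = 10*x*y - 2*x
(∇×B)₂ = ∂B₁/∂z − ∂B₃/∂x = 12*x - 5*y^2 - 34*z - 9
(∇×B)₃ = ∂B₂/∂x − ∂B₁/∂y = 2*z
∇×B = (10*x*y - 2*x, 12*x - 5*y^2 - 34*z - 9, 2*z)
At (1, -3, 2): (-32, -110, 4).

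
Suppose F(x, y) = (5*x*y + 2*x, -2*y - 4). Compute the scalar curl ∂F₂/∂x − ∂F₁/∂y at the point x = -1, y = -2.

5

∂F₂/∂x = 0
∂F₁/∂y = 5*x
Scalar curl = -5*x
At (-1, -2): 5.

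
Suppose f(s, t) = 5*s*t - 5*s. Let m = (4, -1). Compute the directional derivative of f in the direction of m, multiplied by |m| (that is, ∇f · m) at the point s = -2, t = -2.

∂f/∂s = 5*t - 5
∂f/∂t = 5*s
∇f at (-2, -2) = (-15, -10)
∇f · m = (-15)(4) + (-10)(-1) = -50

-50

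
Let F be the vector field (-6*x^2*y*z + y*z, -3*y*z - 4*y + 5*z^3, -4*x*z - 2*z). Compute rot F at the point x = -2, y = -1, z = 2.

(-63, 31, 46)

(∇×F)₁ = ∂F₃/∂y − ∂F₂/∂z = 3*y - 15*z^2
(∇×F)₂ = ∂F₁/∂z − ∂F₃/∂x = -6*x^2*y + y + 4*z
(∇×F)₃ = ∂F₂/∂x − ∂F₁/∂y = 6*x^2*z - z
∇×F = (3*y - 15*z^2, -6*x^2*y + y + 4*z, 6*x^2*z - z)
At (-2, -1, 2): (-63, 31, 46).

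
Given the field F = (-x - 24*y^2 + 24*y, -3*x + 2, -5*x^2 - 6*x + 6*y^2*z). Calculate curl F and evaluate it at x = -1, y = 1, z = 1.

(12, -4, 21)

(∇×F)₁ = ∂F₃/∂y − ∂F₂/∂z = 12*y*z
(∇×F)₂ = ∂F₁/∂z − ∂F₃/∂x = 10*x + 6
(∇×F)₃ = ∂F₂/∂x − ∂F₁/∂y = 48*y - 27
∇×F = (12*y*z, 10*x + 6, 48*y - 27)
At (-1, 1, 1): (12, -4, 21).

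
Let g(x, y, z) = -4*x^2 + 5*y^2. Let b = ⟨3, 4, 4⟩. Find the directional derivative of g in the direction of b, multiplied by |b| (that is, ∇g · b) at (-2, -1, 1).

∂g/∂x = -8*x
∂g/∂y = 10*y
∂g/∂z = 0
∇g at (-2, -1, 1) = (16, -10, 0)
∇g · b = (16)(3) + (-10)(4) + (0)(4) = 8

8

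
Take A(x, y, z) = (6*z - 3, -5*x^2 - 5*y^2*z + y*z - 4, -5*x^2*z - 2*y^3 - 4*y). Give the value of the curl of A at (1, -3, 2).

(∇×A)₁ = ∂A₃/∂y − ∂A₂/∂z = -y^2 - y - 4
(∇×A)₂ = ∂A₁/∂z − ∂A₃/∂x = 10*x*z + 6
(∇×A)₃ = ∂A₂/∂x − ∂A₁/∂y = -10*x
∇×A = (-y^2 - y - 4, 10*x*z + 6, -10*x)
At (1, -3, 2): (-10, 26, -10).

(-10, 26, -10)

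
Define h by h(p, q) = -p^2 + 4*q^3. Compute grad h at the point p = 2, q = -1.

(-4, 12)

∂h/∂p = -2*p
∂h/∂q = 12*q^2
∇h = (-2*p, 12*q^2)
At (2, -1): (-4, 12).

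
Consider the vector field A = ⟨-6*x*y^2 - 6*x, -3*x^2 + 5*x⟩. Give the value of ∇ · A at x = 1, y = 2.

∂A₁/∂x = -6*y^2 - 6
∂A₂/∂y = 0
∇·A = -6*y^2 - 6
At (1, 2): -30.

-30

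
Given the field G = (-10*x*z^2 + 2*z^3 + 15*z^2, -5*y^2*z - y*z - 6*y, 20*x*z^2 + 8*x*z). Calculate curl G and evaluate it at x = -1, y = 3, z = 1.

(∇×G)₁ = ∂G₃/∂y − ∂G₂/∂z = 5*y^2 + y
(∇×G)₂ = ∂G₁/∂z − ∂G₃/∂x = -20*x*z - 14*z^2 + 22*z
(∇×G)₃ = ∂G₂/∂x − ∂G₁/∂y = 0
∇×G = (5*y^2 + y, -20*x*z - 14*z^2 + 22*z, 0)
At (-1, 3, 1): (48, 28, 0).

(48, 28, 0)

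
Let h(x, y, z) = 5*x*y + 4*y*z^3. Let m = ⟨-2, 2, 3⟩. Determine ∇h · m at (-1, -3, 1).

∂h/∂x = 5*y
∂h/∂y = 5*x + 4*z^3
∂h/∂z = 12*y*z^2
∇h at (-1, -3, 1) = (-15, -1, -36)
∇h · m = (-15)(-2) + (-1)(2) + (-36)(3) = -80

-80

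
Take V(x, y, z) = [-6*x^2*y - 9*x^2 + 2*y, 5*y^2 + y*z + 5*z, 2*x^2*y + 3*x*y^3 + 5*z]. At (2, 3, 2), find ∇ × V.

(162, -105, 22)

(∇×V)₁ = ∂V₃/∂y − ∂V₂/∂z = 2*x^2 + 9*x*y^2 - y - 5
(∇×V)₂ = ∂V₁/∂z − ∂V₃/∂x = -4*x*y - 3*y^3
(∇×V)₃ = ∂V₂/∂x − ∂V₁/∂y = 6*x^2 - 2
∇×V = (2*x^2 + 9*x*y^2 - y - 5, -4*x*y - 3*y^3, 6*x^2 - 2)
At (2, 3, 2): (162, -105, 22).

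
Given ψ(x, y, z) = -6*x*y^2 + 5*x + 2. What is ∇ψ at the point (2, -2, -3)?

(-19, 48, 0)

∂ψ/∂x = -6*y^2 + 5
∂ψ/∂y = -12*x*y
∂ψ/∂z = 0
∇ψ = (-6*y^2 + 5, -12*x*y, 0)
At (2, -2, -3): (-19, 48, 0).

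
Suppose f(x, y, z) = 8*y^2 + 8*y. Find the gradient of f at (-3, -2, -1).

∂f/∂x = 0
∂f/∂y = 16*y + 8
∂f/∂z = 0
∇f = (0, 16*y + 8, 0)
At (-3, -2, -1): (0, -24, 0).

(0, -24, 0)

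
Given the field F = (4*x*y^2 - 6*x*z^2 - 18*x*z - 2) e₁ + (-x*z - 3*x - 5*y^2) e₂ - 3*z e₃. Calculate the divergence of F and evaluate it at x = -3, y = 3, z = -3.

∂F₁/∂x = 4*y^2 - 6*z^2 - 18*z
∂F₂/∂y = -10*y
∂F₃/∂z = -3
∇·F = 4*y^2 - 10*y - 6*z^2 - 18*z - 3
At (-3, 3, -3): 3.

3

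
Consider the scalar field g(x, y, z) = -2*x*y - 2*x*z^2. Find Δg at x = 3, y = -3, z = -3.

-12

∂²g/∂x² = 0
∂²g/∂y² = 0
∂²g/∂z² = -4*x
∇²g = -4*x
At (3, -3, -3): -12.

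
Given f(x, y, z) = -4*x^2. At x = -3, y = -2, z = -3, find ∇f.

∂f/∂x = -8*x
∂f/∂y = 0
∂f/∂z = 0
∇f = (-8*x, 0, 0)
At (-3, -2, -3): (24, 0, 0).

(24, 0, 0)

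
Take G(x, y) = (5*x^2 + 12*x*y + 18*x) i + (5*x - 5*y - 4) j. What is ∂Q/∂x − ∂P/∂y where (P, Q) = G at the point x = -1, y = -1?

∂G₂/∂x = 5
∂G₁/∂y = 12*x
Scalar curl = -12*x + 5
At (-1, -1): 17.

17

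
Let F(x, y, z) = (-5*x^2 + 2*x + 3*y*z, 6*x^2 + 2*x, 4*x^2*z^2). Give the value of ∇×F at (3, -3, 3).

(0, -225, 29)

(∇×F)₁ = ∂F₃/∂y − ∂F₂/∂z = 0
(∇×F)₂ = ∂F₁/∂z − ∂F₃/∂x = -8*x*z^2 + 3*y
(∇×F)₃ = ∂F₂/∂x − ∂F₁/∂y = 12*x - 3*z + 2
∇×F = (0, -8*x*z^2 + 3*y, 12*x - 3*z + 2)
At (3, -3, 3): (0, -225, 29).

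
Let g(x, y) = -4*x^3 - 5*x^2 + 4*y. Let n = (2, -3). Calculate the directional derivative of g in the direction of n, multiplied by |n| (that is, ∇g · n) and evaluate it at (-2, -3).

∂g/∂x = -12*x^2 - 10*x
∂g/∂y = 4
∇g at (-2, -3) = (-28, 4)
∇g · n = (-28)(2) + (4)(-3) = -68

-68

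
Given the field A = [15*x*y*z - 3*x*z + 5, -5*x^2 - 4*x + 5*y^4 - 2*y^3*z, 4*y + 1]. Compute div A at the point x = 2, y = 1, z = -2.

∂A₁/∂x = 15*y*z - 3*z
∂A₂/∂y = 20*y^3 - 6*y^2*z
∂A₃/∂z = 0
∇·A = 20*y^3 - 6*y^2*z + 15*y*z - 3*z
At (2, 1, -2): 8.

8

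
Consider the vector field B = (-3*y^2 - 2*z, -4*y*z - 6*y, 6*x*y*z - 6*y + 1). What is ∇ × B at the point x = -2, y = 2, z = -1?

(14, 10, 12)

(∇×B)₁ = ∂B₃/∂y − ∂B₂/∂z = 6*x*z + 4*y - 6
(∇×B)₂ = ∂B₁/∂z − ∂B₃/∂x = -6*y*z - 2
(∇×B)₃ = ∂B₂/∂x − ∂B₁/∂y = 6*y
∇×B = (6*x*z + 4*y - 6, -6*y*z - 2, 6*y)
At (-2, 2, -1): (14, 10, 12).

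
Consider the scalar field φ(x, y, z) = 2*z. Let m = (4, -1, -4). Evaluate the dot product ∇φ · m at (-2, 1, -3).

∂φ/∂x = 0
∂φ/∂y = 0
∂φ/∂z = 2
∇φ at (-2, 1, -3) = (0, 0, 2)
∇φ · m = (0)(4) + (0)(-1) + (2)(-4) = -8

-8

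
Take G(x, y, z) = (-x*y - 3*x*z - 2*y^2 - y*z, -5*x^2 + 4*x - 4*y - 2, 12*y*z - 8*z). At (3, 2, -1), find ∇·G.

∂G₁/∂x = -y - 3*z
∂G₂/∂y = -4
∂G₃/∂z = 12*y - 8
∇·G = 11*y - 3*z - 12
At (3, 2, -1): 13.

13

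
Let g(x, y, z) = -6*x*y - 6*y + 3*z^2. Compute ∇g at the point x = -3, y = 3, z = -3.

∂g/∂x = -6*y
∂g/∂y = -6*x - 6
∂g/∂z = 6*z
∇g = (-6*y, -6*x - 6, 6*z)
At (-3, 3, -3): (-18, 12, -18).

(-18, 12, -18)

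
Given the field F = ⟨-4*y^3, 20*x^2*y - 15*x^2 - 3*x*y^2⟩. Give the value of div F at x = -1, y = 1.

26

∂F₁/∂x = 0
∂F₂/∂y = 20*x^2 - 6*x*y
∇·F = 20*x^2 - 6*x*y
At (-1, 1): 26.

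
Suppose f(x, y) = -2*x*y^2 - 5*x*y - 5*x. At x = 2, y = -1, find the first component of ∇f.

-2

(∇f)_1 = ∂f/∂x = -2*y^2 - 5*y - 5
At (2, -1): -2.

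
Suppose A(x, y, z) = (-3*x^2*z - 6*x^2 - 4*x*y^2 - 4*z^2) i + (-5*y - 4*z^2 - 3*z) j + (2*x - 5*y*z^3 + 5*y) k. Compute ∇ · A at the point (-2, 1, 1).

∂A₁/∂x = -6*x*z - 12*x - 4*y^2
∂A₂/∂y = -5
∂A₃/∂z = -15*y*z^2
∇·A = -6*x*z - 12*x - 4*y^2 - 15*y*z^2 - 5
At (-2, 1, 1): 12.

12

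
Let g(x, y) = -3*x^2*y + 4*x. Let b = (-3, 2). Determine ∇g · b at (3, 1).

-12

∂g/∂x = -6*x*y + 4
∂g/∂y = -3*x^2
∇g at (3, 1) = (-14, -27)
∇g · b = (-14)(-3) + (-27)(2) = -12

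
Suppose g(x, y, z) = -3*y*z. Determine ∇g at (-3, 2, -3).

∂g/∂x = 0
∂g/∂y = -3*z
∂g/∂z = -3*y
∇g = (0, -3*z, -3*y)
At (-3, 2, -3): (0, 9, -6).

(0, 9, -6)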